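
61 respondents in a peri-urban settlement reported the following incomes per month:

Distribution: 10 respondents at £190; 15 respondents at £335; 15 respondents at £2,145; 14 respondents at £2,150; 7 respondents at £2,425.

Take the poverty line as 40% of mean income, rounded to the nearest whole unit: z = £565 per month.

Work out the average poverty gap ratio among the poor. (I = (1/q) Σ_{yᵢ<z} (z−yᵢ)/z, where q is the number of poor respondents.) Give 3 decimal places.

0.510

Below z: 10×£190, 15×£335 (q = 25 of N = 61).
Relative gaps: 0.6637 (×10), 0.4071 (×15); sum = 12.743363.
The income-gap ratio divides by q (the poor only): 12.743363 / 25 = 0.510.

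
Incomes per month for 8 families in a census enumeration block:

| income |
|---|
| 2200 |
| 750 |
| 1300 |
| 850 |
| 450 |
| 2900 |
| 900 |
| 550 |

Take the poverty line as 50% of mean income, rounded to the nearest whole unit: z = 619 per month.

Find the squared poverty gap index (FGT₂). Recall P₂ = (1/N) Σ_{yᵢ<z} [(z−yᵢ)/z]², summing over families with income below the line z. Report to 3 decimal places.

Below the line: 450, 550 (q = 2 of N = 8).
Gap ratios (z−y)/z: (619−450)/619 = 0.2730; (619−550)/619 = 0.1115.
Squared: 0.0745; 0.0124.
Sum = 0.086966; P₂ = 0.086966 / 8 = 0.011.

0.011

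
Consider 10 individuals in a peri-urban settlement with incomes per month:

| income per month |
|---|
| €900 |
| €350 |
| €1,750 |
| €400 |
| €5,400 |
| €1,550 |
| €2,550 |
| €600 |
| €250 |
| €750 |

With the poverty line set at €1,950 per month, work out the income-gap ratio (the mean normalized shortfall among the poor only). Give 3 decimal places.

0.580

Below the line: €250, €350, €400, €600, €750, €900, €1,550, €1,750 (q = 8 of N = 10).
Relative gaps: 0.8718, 0.8205, 0.7949, 0.6923, 0.6154, 0.5385, 0.2051, 0.1026; sum = 4.641026.
I averages over the q = 8 poor units only: 4.641026 / 8 = 0.580.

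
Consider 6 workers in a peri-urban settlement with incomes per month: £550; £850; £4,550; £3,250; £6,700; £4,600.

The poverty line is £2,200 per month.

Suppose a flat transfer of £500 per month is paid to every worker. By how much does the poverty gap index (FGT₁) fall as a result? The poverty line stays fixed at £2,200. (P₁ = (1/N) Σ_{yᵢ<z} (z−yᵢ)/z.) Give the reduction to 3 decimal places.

0.076

Before: below the line — £550, £850; poverty gap index (FGT₁) = 0.22727.
After the £500 transfer: below the line — £1,050, £1,350; poverty gap index (FGT₁) = 0.15152.
Reduction = 0.22727 − 0.15152 = 0.076.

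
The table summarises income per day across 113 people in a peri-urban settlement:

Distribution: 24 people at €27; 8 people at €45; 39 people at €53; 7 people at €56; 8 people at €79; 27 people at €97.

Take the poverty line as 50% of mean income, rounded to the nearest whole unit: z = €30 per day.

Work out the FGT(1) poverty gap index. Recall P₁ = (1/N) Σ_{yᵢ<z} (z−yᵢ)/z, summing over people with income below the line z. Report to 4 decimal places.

0.0212

Incomes under z: 24×€27 (q = 24 of N = 113).
Normalized shortfalls: (30−27)/30 = 0.1000 (×24).
Σ = 2.400000. Dividing by the full population N = 113 gives P₁ = 0.0212.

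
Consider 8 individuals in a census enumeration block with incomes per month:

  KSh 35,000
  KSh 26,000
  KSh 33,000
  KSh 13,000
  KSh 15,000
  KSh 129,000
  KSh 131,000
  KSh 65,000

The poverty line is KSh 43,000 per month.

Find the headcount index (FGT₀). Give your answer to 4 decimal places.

5 of the 8 individuals have income below KSh 43,000.
H = 5/8 = 0.6250.

0.6250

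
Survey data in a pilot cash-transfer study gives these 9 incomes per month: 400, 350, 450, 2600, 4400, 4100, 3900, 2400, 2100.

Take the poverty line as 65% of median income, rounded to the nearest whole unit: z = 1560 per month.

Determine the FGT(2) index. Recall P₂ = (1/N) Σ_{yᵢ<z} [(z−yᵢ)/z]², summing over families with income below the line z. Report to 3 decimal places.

0.185

Incomes under z: 350, 400, 450 (q = 3 of N = 9).
Normalized shortfalls: (1560−350)/1560 = 0.7756; (1560−400)/1560 = 0.7436; (1560−450)/1560 = 0.7115.
Squared: 0.6016; 0.5529; 0.5063.
Sum = 1.660832; P₂ = 1.660832 / 9 = 0.185.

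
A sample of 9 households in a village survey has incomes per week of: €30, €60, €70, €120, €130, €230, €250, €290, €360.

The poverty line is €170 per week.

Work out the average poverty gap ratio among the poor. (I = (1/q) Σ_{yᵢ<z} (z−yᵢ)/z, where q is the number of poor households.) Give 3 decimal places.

Poor units: €30, €60, €70, €120, €130 (q = 5 of N = 9).
Shortfall ratios (z−y)/z: 0.8235, 0.6471, 0.5882, 0.2941, 0.2353; sum = 2.588235.
I averages over the q = 5 poor units only: 2.588235 / 5 = 0.518.

0.518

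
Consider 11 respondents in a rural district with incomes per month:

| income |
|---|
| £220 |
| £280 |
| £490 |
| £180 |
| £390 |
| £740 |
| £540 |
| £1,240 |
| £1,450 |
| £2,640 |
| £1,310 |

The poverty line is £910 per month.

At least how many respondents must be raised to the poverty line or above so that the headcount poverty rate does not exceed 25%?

5

7 of the 11 respondents are poor, so H = 7/11 = 0.636.
A headcount ratio of at most 25% allows at most ⌊0.25 × 11⌋ = 2 poor respondents.
So at least 7 − 2 = 5 must be lifted.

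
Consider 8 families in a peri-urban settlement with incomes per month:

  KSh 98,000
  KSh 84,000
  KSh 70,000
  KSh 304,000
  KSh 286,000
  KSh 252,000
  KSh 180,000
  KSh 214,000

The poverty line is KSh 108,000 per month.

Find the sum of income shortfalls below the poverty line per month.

Poor units: KSh 70,000, KSh 84,000, KSh 98,000 (q = 3 of N = 8).
Individual gaps: 108000−70000 = 38000; 108000−84000 = 24000; 108000−98000 = 10000.
Aggregate gap = KSh 72,000.

KSh 72,000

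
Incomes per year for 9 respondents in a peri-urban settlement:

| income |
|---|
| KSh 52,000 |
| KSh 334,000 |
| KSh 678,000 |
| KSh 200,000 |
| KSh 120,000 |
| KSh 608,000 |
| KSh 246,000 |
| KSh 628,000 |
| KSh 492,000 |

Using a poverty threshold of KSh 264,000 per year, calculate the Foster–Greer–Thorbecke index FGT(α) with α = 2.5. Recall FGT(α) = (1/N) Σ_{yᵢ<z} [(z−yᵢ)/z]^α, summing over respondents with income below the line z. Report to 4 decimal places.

0.0920

Below the line: KSh 52,000, KSh 120,000, KSh 200,000, KSh 246,000 (q = 4 of N = 9).
Normalized shortfalls: (264000−52000)/264000 = 0.8030; (264000−120000)/264000 = 0.5455; (264000−200000)/264000 = 0.2424; (264000−246000)/264000 = 0.0682.
Raised to α = 2.5: 0.57787; 0.21973; 0.02894; 0.00121.
Sum = 0.827753; FGT(2.5) = 0.827753 / 9 = 0.0920.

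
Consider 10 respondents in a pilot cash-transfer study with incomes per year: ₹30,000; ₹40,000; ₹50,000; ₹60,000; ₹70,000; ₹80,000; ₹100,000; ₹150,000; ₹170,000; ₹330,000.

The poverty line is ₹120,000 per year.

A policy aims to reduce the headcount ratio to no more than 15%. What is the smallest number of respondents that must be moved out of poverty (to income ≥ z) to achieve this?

6

Currently q = 7 of N = 10 are below the line (H = 0.700).
A headcount ratio of at most 15% allows at most ⌊0.15 × 10⌋ = 1 poor respondents.
So at least 7 − 1 = 6 must be lifted.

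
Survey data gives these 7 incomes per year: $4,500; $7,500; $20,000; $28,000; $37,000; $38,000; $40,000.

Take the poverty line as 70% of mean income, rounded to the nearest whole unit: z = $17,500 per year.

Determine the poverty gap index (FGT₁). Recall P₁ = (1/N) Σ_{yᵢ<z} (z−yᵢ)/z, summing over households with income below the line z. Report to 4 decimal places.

Poor units: $4,500, $7,500 (q = 2 of N = 7).
Shortfall ratios: (17500−4500)/17500 = 0.7429; (17500−7500)/17500 = 0.5714.
Sum of shortfalls = 1.314286; P₁ averages over all N: 1.314286 / 7 = 0.1878.

0.1878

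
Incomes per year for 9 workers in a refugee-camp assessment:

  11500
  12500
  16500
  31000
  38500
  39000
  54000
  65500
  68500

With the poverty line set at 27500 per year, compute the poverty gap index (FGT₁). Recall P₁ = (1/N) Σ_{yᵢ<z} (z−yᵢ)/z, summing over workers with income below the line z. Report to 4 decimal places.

Below the line: 11500, 12500, 16500 (q = 3 of N = 9).
Shortfall ratios: (27500−11500)/27500 = 0.5818; (27500−12500)/27500 = 0.5455; (27500−16500)/27500 = 0.4000.
Σ = 1.527273. Dividing by the full population N = 9 gives P₁ = 0.1697.

0.1697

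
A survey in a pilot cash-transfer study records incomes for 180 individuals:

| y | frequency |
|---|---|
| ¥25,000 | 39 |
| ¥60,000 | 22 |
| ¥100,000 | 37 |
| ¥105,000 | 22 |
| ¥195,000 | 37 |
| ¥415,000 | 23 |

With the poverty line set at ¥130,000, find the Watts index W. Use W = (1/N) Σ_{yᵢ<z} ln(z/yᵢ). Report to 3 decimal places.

Below the line: 39×¥25,000, 22×¥60,000, 37×¥100,000, 22×¥105,000 (q = 120 of N = 180).
Log gaps: ln(130000/25000) = 1.6487 (×39); ln(130000/60000) = 0.7732 (×22); ln(130000/100000) = 0.2624 (×37); ln(130000/105000) = 0.2136 (×22).
W = 95.713972 / 180 = 0.532.

0.532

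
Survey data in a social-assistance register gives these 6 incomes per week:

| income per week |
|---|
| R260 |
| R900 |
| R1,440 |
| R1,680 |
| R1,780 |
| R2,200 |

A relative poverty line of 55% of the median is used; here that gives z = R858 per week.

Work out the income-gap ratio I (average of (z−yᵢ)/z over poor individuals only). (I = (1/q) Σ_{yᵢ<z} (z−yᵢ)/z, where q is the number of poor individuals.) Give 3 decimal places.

0.697

Incomes under z: R260 (q = 1 of N = 6).
Relative gaps: 0.6970; sum = 0.696970.
I averages over the q = 1 poor units only: 0.696970 / 1 = 0.697.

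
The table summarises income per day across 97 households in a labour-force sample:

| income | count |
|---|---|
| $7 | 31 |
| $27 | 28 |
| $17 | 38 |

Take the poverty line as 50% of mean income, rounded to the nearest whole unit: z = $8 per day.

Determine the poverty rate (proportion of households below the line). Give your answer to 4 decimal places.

31 of the 97 households have income below $8.
H = 31/97 = 0.3196.

0.3196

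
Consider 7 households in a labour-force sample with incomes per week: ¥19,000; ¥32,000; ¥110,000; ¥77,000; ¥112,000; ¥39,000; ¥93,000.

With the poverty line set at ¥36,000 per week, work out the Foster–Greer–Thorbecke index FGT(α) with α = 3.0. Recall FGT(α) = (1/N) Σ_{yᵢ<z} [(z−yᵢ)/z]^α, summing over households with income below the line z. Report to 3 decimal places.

0.015

Poor units: ¥19,000, ¥32,000 (q = 2 of N = 7).
Relative gaps: (36000−19000)/36000 = 0.4722; (36000−32000)/36000 = 0.1111.
Raised to α = 3.0: 0.10530; 0.00137.
Sum = 0.106674; FGT(3.0) = 0.106674 / 7 = 0.015.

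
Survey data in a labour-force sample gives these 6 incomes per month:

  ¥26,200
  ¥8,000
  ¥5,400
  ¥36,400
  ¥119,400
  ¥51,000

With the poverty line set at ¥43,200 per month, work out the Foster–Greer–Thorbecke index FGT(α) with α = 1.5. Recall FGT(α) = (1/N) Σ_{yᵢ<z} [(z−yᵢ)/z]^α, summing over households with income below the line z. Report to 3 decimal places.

Below z: ¥5,400, ¥8,000, ¥26,200, ¥36,400 (q = 4 of N = 6).
Shortfall ratios: (43200−5400)/43200 = 0.8750; (43200−8000)/43200 = 0.8148; (43200−26200)/43200 = 0.3935; (43200−36400)/43200 = 0.1574.
Raised to α = 1.5: 0.81849; 0.73551; 0.24686; 0.06245.
Sum = 1.863306; FGT(1.5) = 1.863306 / 6 = 0.311.

0.311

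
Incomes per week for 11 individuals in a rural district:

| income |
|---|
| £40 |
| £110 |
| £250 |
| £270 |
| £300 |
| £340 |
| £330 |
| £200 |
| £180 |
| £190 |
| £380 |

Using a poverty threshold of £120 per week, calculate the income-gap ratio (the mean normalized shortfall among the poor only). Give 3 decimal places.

0.375

Below the line: £40, £110 (q = 2 of N = 11).
Shortfall ratios (z−y)/z: 0.6667, 0.0833; sum = 0.750000.
I averages over the q = 2 poor units only: 0.750000 / 2 = 0.375.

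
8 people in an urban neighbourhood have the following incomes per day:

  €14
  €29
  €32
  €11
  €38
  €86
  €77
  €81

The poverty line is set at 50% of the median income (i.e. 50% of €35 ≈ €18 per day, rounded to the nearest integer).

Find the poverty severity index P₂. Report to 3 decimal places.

Incomes under z: €11, €14 (q = 2 of N = 8).
Shortfall ratios: (18−11)/18 = 0.3889; (18−14)/18 = 0.2222.
Squared: 0.1512; 0.0494.
Sum = 0.200617; P₂ = 0.200617 / 8 = 0.025.

0.025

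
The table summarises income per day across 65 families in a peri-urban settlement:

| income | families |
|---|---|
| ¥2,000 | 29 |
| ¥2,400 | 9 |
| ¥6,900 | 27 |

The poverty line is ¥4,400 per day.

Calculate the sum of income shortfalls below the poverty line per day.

¥87,600

Below z: 29×¥2,000, 9×¥2,400 (q = 38 of N = 65).
Individual gaps: 29×(4400−2000) = 69600; 9×(4400−2400) = 18000.
Aggregate gap = ¥87,600.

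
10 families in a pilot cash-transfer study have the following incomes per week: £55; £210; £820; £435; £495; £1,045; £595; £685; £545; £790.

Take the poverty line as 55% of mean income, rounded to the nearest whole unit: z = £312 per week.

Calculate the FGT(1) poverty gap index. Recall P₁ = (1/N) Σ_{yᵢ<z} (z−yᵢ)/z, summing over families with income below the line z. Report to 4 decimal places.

0.1151

Below z: £55, £210 (q = 2 of N = 10).
Normalized shortfalls: (312−55)/312 = 0.8237; (312−210)/312 = 0.3269.
Sum of shortfalls = 1.150641; P₁ averages over all N: 1.150641 / 10 = 0.1151.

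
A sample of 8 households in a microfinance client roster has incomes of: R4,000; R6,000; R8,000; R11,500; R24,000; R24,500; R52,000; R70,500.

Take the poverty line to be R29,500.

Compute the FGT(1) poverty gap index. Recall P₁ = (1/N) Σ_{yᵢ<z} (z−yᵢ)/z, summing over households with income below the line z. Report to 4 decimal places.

Below z: R4,000, R6,000, R8,000, R11,500, R24,000, R24,500 (q = 6 of N = 8).
Gap ratios (z−y)/z: (29500−4000)/29500 = 0.8644; (29500−6000)/29500 = 0.7966; (29500−8000)/29500 = 0.7288; (29500−11500)/29500 = 0.6102; (29500−24000)/29500 = 0.1864; (29500−24500)/29500 = 0.1695.
Sum of shortfalls = 3.355932; P₁ averages over all N: 3.355932 / 8 = 0.4195.

0.4195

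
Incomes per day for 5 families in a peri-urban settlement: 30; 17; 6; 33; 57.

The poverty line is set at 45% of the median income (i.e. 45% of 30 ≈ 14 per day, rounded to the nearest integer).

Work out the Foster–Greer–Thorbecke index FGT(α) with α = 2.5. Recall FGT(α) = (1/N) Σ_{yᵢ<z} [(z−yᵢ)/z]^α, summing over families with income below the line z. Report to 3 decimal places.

0.049

Poor units: 6 (q = 1 of N = 5).
Relative gaps: (14−6)/14 = 0.5714.
Raised to α = 2.5: 0.24683.
Sum = 0.246834; FGT(2.5) = 0.246834 / 5 = 0.049.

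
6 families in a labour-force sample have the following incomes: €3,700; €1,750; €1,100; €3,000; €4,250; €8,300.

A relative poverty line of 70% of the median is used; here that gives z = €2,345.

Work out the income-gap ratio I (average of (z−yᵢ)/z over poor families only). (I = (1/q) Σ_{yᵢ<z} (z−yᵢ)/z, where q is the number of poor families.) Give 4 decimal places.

Incomes under z: €1,100, €1,750 (q = 2 of N = 6).
Shortfall ratios (z−y)/z: 0.5309, 0.2537; sum = 0.784648.
The income-gap ratio divides by q (the poor only): 0.784648 / 2 = 0.3923.

0.3923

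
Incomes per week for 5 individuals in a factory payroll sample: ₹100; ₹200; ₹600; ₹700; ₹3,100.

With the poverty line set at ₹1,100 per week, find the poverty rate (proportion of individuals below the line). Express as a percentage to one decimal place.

80.0%

4 of the 5 individuals have income below ₹1,100.
H = 4/5 = 80.0%.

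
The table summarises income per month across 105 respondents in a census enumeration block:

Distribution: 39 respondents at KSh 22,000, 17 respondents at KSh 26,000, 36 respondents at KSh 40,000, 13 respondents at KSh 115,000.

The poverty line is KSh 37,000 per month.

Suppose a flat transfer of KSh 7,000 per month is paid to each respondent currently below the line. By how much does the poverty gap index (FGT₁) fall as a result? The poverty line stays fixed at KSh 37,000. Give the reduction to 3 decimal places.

0.101

Before: below the line — 39×KSh 22,000, 17×KSh 26,000; poverty gap index (FGT₁) = 0.19871.
After the KSh 7,000 transfer: below the line — 39×KSh 29,000, 17×KSh 33,000; poverty gap index (FGT₁) = 0.09781.
Reduction = 0.19871 − 0.09781 = 0.101.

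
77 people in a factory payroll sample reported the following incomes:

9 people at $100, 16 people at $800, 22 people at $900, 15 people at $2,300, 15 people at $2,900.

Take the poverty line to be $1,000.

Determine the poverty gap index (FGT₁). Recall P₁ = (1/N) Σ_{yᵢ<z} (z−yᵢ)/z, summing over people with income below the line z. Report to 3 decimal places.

0.175

Poor units: 9×$100, 16×$800, 22×$900 (q = 47 of N = 77).
Shortfall ratios: (1000−100)/1000 = 0.9000 (×9); (1000−800)/1000 = 0.2000 (×16); (1000−900)/1000 = 0.1000 (×22).
Sum of shortfalls = 13.500000; P₁ averages over all N: 13.500000 / 77 = 0.175.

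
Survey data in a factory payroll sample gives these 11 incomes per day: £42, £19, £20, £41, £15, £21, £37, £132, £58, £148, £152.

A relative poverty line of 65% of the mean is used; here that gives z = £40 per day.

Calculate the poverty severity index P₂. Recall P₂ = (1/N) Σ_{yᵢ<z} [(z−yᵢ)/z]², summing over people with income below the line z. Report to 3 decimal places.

0.104

Poor units: £15, £19, £20, £21, £37 (q = 5 of N = 11).
Relative gaps: (40−15)/40 = 0.6250; (40−19)/40 = 0.5250; (40−20)/40 = 0.5000; (40−21)/40 = 0.4750; (40−37)/40 = 0.0750.
Squared: 0.3906; 0.2756; 0.2500; 0.2256; 0.0056.
Sum = 1.147500; P₂ = 1.147500 / 11 = 0.104.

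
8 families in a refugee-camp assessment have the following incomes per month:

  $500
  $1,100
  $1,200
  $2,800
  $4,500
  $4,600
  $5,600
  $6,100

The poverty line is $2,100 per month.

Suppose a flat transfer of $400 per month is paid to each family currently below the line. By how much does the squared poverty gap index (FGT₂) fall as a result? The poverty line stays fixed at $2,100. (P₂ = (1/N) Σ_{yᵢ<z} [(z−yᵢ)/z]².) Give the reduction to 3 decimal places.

0.066

Before: below the line — $500, $1,100, $1,200; squared poverty gap index (FGT₂) = 0.12387.
After the $400 transfer: below the line — $900, $1,500, $1,600; squared poverty gap index (FGT₂) = 0.05811.
Reduction = 0.12387 − 0.05811 = 0.066.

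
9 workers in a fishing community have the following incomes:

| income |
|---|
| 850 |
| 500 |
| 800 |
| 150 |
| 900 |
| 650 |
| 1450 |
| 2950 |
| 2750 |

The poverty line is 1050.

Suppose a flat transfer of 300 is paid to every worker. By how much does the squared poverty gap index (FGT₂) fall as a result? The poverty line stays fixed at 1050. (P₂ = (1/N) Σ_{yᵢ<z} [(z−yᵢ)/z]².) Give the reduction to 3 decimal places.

Before: below the line — 150, 500, 650, 800, 850, 900; squared poverty gap index (FGT₂) = 0.14084.
After the 300 transfer: below the line — 450, 800, 950; squared poverty gap index (FGT₂) = 0.04359.
Reduction = 0.14084 − 0.04359 = 0.097.

0.097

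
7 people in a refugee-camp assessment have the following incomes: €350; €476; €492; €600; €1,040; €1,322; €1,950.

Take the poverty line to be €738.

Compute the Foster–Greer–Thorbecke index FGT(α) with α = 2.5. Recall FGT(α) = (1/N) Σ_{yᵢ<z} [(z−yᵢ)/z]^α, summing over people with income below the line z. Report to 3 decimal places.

0.051

Below the line: €350, €476, €492, €600 (q = 4 of N = 7).
Shortfall ratios: (738−350)/738 = 0.5257; (738−476)/738 = 0.3550; (738−492)/738 = 0.3333; (738−600)/738 = 0.1870.
Raised to α = 2.5: 0.20042; 0.07510; 0.06415; 0.01512.
Sum = 0.354784; FGT(2.5) = 0.354784 / 7 = 0.051.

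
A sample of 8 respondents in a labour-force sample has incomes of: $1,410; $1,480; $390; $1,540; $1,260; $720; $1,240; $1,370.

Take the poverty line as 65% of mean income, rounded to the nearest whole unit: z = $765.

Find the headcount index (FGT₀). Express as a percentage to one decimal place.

25.0%

2 of the 8 respondents have income below $765.
H = 2/8 = 25.0%.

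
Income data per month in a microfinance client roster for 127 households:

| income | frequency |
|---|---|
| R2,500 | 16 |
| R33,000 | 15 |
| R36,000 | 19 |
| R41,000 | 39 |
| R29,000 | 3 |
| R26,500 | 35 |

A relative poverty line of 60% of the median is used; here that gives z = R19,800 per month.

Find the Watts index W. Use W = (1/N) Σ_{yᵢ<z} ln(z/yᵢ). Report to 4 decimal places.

0.2607

Below the line: 16×R2,500 (q = 16 of N = 127).
ln(z/y) terms: ln(19800/2500) = 2.0694 (×16).
W = 33.110259 / 127 = 0.2607.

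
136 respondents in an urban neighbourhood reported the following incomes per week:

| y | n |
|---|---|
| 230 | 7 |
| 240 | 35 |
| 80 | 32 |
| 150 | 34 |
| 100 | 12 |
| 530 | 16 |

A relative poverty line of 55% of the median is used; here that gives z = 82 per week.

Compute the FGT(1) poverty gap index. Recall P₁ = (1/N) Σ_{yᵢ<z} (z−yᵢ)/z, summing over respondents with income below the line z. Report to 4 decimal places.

Incomes under z: 32×80 (q = 32 of N = 136).
Gap ratios (z−y)/z: (82−80)/82 = 0.0244 (×32).
Sum of shortfalls = 0.780488; P₁ averages over all N: 0.780488 / 136 = 0.0057.

0.0057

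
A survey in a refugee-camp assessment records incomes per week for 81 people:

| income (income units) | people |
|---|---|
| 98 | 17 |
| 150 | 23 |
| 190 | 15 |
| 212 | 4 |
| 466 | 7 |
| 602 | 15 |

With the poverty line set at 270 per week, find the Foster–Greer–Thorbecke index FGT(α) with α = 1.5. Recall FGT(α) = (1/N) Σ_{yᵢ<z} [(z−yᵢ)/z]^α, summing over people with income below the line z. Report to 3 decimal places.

Below the line: 17×98, 23×150, 15×190, 4×212 (q = 59 of N = 81).
Normalized shortfalls: (270−98)/270 = 0.6370 (×17); (270−150)/270 = 0.4444 (×23); (270−190)/270 = 0.2963 (×15); (270−212)/270 = 0.2148 (×4).
Raised to α = 1.5: 0.50845 (×17); 0.29630 (×23); 0.16128 (×15); 0.09956 (×4).
Sum = 18.275940; FGT(1.5) = 18.275940 / 81 = 0.226.

0.226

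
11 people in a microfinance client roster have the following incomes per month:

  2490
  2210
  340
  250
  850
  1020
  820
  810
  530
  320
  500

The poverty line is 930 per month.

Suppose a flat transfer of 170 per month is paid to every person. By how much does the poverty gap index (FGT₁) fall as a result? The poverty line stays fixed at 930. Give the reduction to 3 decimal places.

0.113

Before: below the line — 250, 320, 340, 500, 530, 810, 820, 850; poverty gap index (FGT₁) = 0.29521.
After the 170 transfer: below the line — 420, 490, 510, 670, 700; poverty gap index (FGT₁) = 0.18182.
Reduction = 0.29521 − 0.18182 = 0.113.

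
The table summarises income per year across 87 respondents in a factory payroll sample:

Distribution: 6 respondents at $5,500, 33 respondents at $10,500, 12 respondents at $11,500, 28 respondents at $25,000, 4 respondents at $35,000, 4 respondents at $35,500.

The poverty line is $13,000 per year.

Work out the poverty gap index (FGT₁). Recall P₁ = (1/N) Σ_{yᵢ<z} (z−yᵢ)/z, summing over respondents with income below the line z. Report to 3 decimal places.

0.129

Below the line: 6×$5,500, 33×$10,500, 12×$11,500 (q = 51 of N = 87).
Shortfall ratios: (13000−5500)/13000 = 0.5769 (×6); (13000−10500)/13000 = 0.1923 (×33); (13000−11500)/13000 = 0.1154 (×12).
Σ = 11.192308. Dividing by the full population N = 87 gives P₁ = 0.129.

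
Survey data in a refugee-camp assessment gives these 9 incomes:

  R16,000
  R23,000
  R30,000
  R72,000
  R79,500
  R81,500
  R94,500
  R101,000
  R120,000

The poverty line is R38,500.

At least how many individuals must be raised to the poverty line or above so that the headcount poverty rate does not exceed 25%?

1

Currently q = 3 of N = 9 are below the line (H = 0.333).
A headcount ratio of at most 25% allows at most ⌊0.25 × 9⌋ = 2 poor individuals.
So at least 3 − 2 = 1 must be lifted.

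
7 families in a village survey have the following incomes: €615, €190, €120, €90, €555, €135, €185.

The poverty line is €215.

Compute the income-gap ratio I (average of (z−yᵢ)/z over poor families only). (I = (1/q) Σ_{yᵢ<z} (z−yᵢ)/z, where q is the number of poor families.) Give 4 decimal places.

Below the line: €90, €120, €135, €185, €190 (q = 5 of N = 7).
Relative gaps: 0.5814, 0.4419, 0.3721, 0.1395, 0.1163; sum = 1.651163.
I averages over the q = 5 poor units only: 1.651163 / 5 = 0.3302.

0.3302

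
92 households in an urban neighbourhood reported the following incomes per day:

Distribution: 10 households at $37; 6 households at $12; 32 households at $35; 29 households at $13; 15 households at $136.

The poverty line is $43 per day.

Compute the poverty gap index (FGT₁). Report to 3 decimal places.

Poor units: 6×$12, 29×$13, 32×$35, 10×$37 (q = 77 of N = 92).
Gap ratios (z−y)/z: (43−12)/43 = 0.7209 (×6); (43−13)/43 = 0.6977 (×29); (43−35)/43 = 0.1860 (×32); (43−37)/43 = 0.1395 (×10).
Sum of shortfalls = 31.906977; P₁ averages over all N: 31.906977 / 92 = 0.347.

0.347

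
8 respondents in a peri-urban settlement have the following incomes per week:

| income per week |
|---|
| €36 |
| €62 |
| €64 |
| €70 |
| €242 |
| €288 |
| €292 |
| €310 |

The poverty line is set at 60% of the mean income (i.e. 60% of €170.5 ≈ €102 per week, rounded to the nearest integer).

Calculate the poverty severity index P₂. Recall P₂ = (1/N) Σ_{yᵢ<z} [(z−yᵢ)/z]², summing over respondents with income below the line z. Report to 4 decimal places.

0.1012

Below z: €36, €62, €64, €70 (q = 4 of N = 8).
Gap ratios (z−y)/z: (102−36)/102 = 0.6471; (102−62)/102 = 0.3922; (102−64)/102 = 0.3725; (102−70)/102 = 0.3137.
Squared: 0.4187; 0.1538; 0.1388; 0.0984.
Sum = 0.809689; P₂ = 0.809689 / 8 = 0.1012.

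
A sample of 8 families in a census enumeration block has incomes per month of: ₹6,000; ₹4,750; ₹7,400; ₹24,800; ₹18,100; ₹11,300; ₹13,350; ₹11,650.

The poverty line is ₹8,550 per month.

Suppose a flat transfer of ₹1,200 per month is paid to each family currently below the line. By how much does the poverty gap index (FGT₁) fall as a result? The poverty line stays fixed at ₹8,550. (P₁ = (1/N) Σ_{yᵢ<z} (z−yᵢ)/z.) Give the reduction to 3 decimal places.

0.052

Before: below the line — ₹4,750, ₹6,000, ₹7,400; poverty gap index (FGT₁) = 0.10965.
After the ₹1,200 transfer: below the line — ₹5,950, ₹7,200; poverty gap index (FGT₁) = 0.05775.
Reduction = 0.10965 − 0.05775 = 0.052.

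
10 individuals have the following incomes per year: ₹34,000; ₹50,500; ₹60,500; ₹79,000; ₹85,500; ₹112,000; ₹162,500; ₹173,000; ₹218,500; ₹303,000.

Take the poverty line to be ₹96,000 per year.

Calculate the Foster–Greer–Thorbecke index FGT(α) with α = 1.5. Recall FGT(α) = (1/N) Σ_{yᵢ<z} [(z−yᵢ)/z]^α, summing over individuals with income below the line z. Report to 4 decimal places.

Below z: ₹34,000, ₹50,500, ₹60,500, ₹79,000, ₹85,500 (q = 5 of N = 10).
Gap ratios (z−y)/z: (96000−34000)/96000 = 0.6458; (96000−50500)/96000 = 0.4740; (96000−60500)/96000 = 0.3698; (96000−79000)/96000 = 0.1771; (96000−85500)/96000 = 0.1094.
Raised to α = 1.5: 0.51902; 0.32629; 0.22487; 0.07452; 0.03617.
Sum = 1.180874; FGT(1.5) = 1.180874 / 10 = 0.1181.

0.1181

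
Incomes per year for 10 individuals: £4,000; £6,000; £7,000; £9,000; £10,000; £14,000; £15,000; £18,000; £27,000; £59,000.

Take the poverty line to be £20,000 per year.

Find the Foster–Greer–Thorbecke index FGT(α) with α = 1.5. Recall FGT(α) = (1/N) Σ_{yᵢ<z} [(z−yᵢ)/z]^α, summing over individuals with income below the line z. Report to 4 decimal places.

Incomes under z: £4,000, £6,000, £7,000, £9,000, £10,000, £14,000, £15,000, £18,000 (q = 8 of N = 10).
Relative gaps: (20000−4000)/20000 = 0.8000; (20000−6000)/20000 = 0.7000; (20000−7000)/20000 = 0.6500; (20000−9000)/20000 = 0.5500; (20000−10000)/20000 = 0.5000; (20000−14000)/20000 = 0.3000; (20000−15000)/20000 = 0.2500; (20000−18000)/20000 = 0.1000.
Raised to α = 1.5: 0.71554; 0.58566; 0.52405; 0.40789; 0.35355; 0.16432; 0.12500; 0.03162.
Sum = 2.907634; FGT(1.5) = 2.907634 / 10 = 0.2908.

0.2908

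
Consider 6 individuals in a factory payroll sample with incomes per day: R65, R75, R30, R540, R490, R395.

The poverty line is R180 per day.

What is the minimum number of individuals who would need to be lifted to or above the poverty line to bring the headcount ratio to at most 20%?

2

3 of the 6 individuals are poor, so H = 3/6 = 0.500.
A headcount ratio of at most 20% allows at most ⌊0.20 × 6⌋ = 1 poor individuals.
So at least 3 − 1 = 2 must be lifted.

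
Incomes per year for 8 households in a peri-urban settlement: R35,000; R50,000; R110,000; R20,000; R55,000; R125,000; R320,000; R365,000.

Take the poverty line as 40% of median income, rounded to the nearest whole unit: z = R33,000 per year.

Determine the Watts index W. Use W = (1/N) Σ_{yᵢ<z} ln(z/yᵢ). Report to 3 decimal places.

Incomes under z: R20,000 (q = 1 of N = 8).
Log shortfalls: ln(33000/20000) = 0.5008.
W = 0.500775 / 8 = 0.063.

0.063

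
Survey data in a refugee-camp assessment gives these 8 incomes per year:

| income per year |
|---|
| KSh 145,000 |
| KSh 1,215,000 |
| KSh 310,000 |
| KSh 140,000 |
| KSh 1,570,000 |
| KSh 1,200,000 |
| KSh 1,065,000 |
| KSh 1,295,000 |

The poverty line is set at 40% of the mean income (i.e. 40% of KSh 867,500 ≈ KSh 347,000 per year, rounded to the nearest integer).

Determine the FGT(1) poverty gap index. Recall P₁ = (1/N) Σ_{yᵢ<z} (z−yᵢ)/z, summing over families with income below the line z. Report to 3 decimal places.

0.161

Below the line: KSh 140,000, KSh 145,000, KSh 310,000 (q = 3 of N = 8).
Normalized shortfalls: (347000−140000)/347000 = 0.5965; (347000−145000)/347000 = 0.5821; (347000−310000)/347000 = 0.1066.
Sum of shortfalls = 1.285303; P₁ averages over all N: 1.285303 / 8 = 0.161.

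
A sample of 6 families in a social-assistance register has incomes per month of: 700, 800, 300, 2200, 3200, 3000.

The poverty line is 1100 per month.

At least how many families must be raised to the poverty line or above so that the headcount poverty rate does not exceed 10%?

3

Currently q = 3 of N = 6 are below the line (H = 0.500).
A headcount ratio of at most 10% allows at most ⌊0.10 × 6⌋ = 0 poor families.
So at least 3 − 0 = 3 must be lifted.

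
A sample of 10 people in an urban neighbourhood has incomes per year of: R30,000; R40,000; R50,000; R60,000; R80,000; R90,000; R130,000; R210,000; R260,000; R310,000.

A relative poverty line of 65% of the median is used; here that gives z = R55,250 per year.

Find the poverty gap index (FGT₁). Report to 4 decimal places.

Below the line: R30,000, R40,000, R50,000 (q = 3 of N = 10).
Gap ratios (z−y)/z: (55250−30000)/55250 = 0.4570; (55250−40000)/55250 = 0.2760; (55250−50000)/55250 = 0.0950.
Sum of shortfalls = 0.828054; P₁ averages over all N: 0.828054 / 10 = 0.0828.

0.0828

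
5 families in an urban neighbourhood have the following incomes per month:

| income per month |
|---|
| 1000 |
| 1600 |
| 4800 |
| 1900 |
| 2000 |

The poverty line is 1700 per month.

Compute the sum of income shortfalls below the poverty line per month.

Poor units: 1000, 1600 (q = 2 of N = 5).
Individual gaps: 1700−1000 = 700; 1700−1600 = 100.
Aggregate gap = 800.

800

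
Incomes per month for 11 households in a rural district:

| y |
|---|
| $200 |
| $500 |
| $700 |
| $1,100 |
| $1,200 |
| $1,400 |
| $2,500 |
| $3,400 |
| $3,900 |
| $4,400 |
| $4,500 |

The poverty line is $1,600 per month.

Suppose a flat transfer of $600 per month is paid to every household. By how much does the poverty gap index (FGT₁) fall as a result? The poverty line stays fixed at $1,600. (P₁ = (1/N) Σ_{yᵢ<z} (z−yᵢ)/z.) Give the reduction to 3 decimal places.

Before: below the line — $200, $500, $700, $1,100, $1,200, $1,400; poverty gap index (FGT₁) = 0.25568.
After the $600 transfer: below the line — $800, $1,100, $1,300; poverty gap index (FGT₁) = 0.09091.
Reduction = 0.25568 − 0.09091 = 0.165.

0.165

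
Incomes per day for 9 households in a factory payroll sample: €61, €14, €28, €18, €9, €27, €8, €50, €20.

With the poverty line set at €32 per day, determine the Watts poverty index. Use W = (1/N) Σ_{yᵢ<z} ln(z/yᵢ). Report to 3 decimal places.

0.537

Poor units: €8, €9, €14, €18, €20, €27, €28 (q = 7 of N = 9).
Log gaps: ln(32/8) = 1.3863; ln(32/9) = 1.2685; ln(32/14) = 0.8267; ln(32/18) = 0.5754; ln(32/20) = 0.4700; ln(32/27) = 0.1699; ln(32/28) = 0.1335.
W = 4.830282 / 9 = 0.537.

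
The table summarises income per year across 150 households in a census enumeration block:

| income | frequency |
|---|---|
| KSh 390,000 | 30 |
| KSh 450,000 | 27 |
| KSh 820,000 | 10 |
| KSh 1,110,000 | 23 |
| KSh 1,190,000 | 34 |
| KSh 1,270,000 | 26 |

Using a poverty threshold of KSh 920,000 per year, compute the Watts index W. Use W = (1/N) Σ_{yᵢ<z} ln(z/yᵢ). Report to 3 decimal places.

Incomes under z: 30×KSh 390,000, 27×KSh 450,000, 10×KSh 820,000 (q = 67 of N = 150).
ln(z/y) terms: ln(920000/390000) = 0.8582 (×30); ln(920000/450000) = 0.7151 (×27); ln(920000/820000) = 0.1151 (×10).
W = 46.205906 / 150 = 0.308.

0.308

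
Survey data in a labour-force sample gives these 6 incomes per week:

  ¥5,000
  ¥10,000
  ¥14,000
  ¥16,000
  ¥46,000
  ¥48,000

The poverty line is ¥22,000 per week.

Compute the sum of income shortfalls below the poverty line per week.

¥43,000

Below z: ¥5,000, ¥10,000, ¥14,000, ¥16,000 (q = 4 of N = 6).
Individual gaps: 22000−5000 = 17000; 22000−10000 = 12000; 22000−14000 = 8000; 22000−16000 = 6000.
Aggregate gap = ¥43,000.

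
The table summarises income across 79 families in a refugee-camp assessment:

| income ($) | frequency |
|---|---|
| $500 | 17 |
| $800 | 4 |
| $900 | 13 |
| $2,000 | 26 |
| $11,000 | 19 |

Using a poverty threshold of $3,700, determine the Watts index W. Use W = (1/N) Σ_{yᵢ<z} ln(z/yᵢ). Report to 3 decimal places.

0.943

Incomes under z: 17×$500, 4×$800, 13×$900, 26×$2,000 (q = 60 of N = 79).
Log gaps: ln(3700/500) = 2.0015 (×17); ln(3700/800) = 1.5315 (×4); ln(3700/900) = 1.4137 (×13); ln(3700/2000) = 0.6152 (×26).
W = 74.523905 / 79 = 0.943.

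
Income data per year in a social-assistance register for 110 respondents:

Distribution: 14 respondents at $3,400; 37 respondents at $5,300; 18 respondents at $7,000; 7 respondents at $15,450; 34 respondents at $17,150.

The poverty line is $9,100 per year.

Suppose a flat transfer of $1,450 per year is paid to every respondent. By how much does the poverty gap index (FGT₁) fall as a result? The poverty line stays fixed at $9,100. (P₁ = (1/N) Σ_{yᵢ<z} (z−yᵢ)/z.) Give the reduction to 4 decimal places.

0.1000

Before: below the line — 14×$3,400, 37×$5,300, 18×$7,000; poverty gap index (FGT₁) = 0.257942.
After the $1,450 transfer: below the line — 14×$4,850, 37×$6,750, 18×$8,450; poverty gap index (FGT₁) = 0.157992.
Reduction = 0.257942 − 0.157992 = 0.1000.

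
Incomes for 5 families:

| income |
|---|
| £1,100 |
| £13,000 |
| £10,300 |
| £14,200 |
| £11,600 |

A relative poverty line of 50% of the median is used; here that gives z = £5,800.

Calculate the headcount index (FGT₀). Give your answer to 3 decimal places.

1 of the 5 families have income below £5,800.
H = 1/5 = 0.200.

0.200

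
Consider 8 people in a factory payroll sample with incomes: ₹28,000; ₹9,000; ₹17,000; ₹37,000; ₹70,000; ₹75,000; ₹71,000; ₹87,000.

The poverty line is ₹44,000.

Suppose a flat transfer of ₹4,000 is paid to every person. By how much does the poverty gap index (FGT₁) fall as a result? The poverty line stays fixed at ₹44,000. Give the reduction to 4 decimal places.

0.0455

Before: below the line — ₹9,000, ₹17,000, ₹28,000, ₹37,000; poverty gap index (FGT₁) = 0.241477.
After the ₹4,000 transfer: below the line — ₹13,000, ₹21,000, ₹32,000, ₹41,000; poverty gap index (FGT₁) = 0.196023.
Reduction = 0.241477 − 0.196023 = 0.0455.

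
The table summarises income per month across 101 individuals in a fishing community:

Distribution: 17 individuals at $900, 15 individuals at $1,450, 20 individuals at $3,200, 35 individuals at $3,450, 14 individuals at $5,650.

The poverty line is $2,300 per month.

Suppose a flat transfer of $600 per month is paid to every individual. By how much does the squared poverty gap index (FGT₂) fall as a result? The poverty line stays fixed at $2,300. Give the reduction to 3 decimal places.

0.061

Before: below the line — 17×$900, 15×$1,450; squared poverty gap index (FGT₂) = 0.08265.
After the $600 transfer: below the line — 17×$1,500, 15×$2,050; squared poverty gap index (FGT₂) = 0.02212.
Reduction = 0.08265 − 0.02212 = 0.061.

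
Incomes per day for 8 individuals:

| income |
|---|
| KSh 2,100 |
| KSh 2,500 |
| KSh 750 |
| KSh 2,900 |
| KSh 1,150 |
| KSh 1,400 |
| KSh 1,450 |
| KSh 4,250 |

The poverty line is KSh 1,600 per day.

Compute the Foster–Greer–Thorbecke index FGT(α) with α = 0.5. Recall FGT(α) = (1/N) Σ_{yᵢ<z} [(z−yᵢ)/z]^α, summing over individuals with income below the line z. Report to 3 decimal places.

0.240

Below the line: KSh 750, KSh 1,150, KSh 1,400, KSh 1,450 (q = 4 of N = 8).
Gap ratios (z−y)/z: (1600−750)/1600 = 0.5312; (1600−1150)/1600 = 0.2812; (1600−1400)/1600 = 0.1250; (1600−1450)/1600 = 0.0938.
Raised to α = 0.5: 0.72887; 0.53033; 0.35355; 0.30619.
Sum = 1.918939; FGT(0.5) = 1.918939 / 8 = 0.240.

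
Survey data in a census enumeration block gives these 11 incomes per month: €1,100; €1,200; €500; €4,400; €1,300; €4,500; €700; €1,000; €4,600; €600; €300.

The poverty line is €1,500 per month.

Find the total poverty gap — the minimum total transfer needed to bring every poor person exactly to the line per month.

€5,300

Below z: €300, €500, €600, €700, €1,000, €1,100, €1,200, €1,300 (q = 8 of N = 11).
Individual gaps: 1500−300 = 1200; 1500−500 = 1000; 1500−600 = 900; 1500−700 = 800; 1500−1000 = 500; 1500−1100 = 400; 1500−1200 = 300; 1500−1300 = 200.
Aggregate gap = €5,300.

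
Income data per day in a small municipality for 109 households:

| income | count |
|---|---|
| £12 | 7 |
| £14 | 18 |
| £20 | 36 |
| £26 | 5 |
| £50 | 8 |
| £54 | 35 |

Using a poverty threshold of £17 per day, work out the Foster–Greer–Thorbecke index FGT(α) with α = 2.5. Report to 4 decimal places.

Below z: 7×£12, 18×£14 (q = 25 of N = 109).
Shortfall ratios: (17−12)/17 = 0.2941 (×7); (17−14)/17 = 0.1765 (×18).
Raised to α = 2.5: 0.04691 (×7); 0.01308 (×18).
Sum = 0.563878; FGT(2.5) = 0.563878 / 109 = 0.0052.

0.0052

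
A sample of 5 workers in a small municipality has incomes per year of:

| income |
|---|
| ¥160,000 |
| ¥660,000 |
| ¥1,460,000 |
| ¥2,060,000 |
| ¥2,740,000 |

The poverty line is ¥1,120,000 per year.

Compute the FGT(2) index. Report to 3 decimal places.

0.181

Poor units: ¥160,000, ¥660,000 (q = 2 of N = 5).
Shortfall ratios: (1120000−160000)/1120000 = 0.8571; (1120000−660000)/1120000 = 0.4107.
Squared: 0.7347; 0.1687.
Sum = 0.903380; P₂ = 0.903380 / 5 = 0.181.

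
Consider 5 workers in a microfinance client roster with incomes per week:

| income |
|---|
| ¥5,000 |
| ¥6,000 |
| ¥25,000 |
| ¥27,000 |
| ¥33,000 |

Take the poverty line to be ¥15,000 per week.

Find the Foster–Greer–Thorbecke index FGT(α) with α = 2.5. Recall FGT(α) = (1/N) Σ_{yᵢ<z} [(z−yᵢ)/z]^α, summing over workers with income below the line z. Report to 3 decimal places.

0.128

Incomes under z: ¥5,000, ¥6,000 (q = 2 of N = 5).
Gap ratios (z−y)/z: (15000−5000)/15000 = 0.6667; (15000−6000)/15000 = 0.6000.
Raised to α = 2.5: 0.36289; 0.27885.
Sum = 0.641742; FGT(2.5) = 0.641742 / 5 = 0.128.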